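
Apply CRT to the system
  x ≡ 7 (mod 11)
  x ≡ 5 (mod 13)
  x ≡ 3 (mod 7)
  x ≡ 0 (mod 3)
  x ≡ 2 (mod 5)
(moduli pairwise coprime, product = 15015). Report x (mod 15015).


Product of moduli M = 11 · 13 · 7 · 3 · 5 = 15015.
Merge one congruence at a time:
  Start: x ≡ 7 (mod 11).
  Combine with x ≡ 5 (mod 13); new modulus lcm = 143.
    Write x = 7 + 11·t and substitute into x ≡ 5 (mod 13): 11·t ≡ 5 − 7 = -2 (mod 13).
    Reduce coefficients mod 13: 11·t ≡ 11 (mod 13).
    The inverse of 11 mod 13 is 6 (since 11·6 = 66 = 5·13 + 1), so t ≡ 6·11 = 66 ≡ 1 (mod 13).
    Then x = 7 + 11·1 = 18, valid modulo lcm(11, 13) = 143: x ≡ 18 (mod 143).
  Combine with x ≡ 3 (mod 7); new modulus lcm = 1001.
    Write x = 18 + 143·t and substitute into x ≡ 3 (mod 7): 143·t ≡ 3 − 18 = -15 (mod 7).
    Reduce coefficients mod 7: 3·t ≡ 6 (mod 7).
    The inverse of 3 mod 7 is 5 (since 3·5 = 15 = 2·7 + 1), so t ≡ 5·6 = 30 ≡ 2 (mod 7).
    Then x = 18 + 143·2 = 304, valid modulo lcm(143, 7) = 1001: x ≡ 304 (mod 1001).
  Combine with x ≡ 0 (mod 3); new modulus lcm = 3003.
    Write x = 304 + 1001·t and substitute into x ≡ 0 (mod 3): 1001·t ≡ 0 − 304 = -304 (mod 3).
    Reduce coefficients mod 3: 2·t ≡ 2 (mod 3).
    The inverse of 2 mod 3 is 2 (since 2·2 = 4 = 1·3 + 1), so t ≡ 2·2 = 4 ≡ 1 (mod 3).
    Then x = 304 + 1001·1 = 1305, valid modulo lcm(1001, 3) = 3003: x ≡ 1305 (mod 3003).
  Combine with x ≡ 2 (mod 5); new modulus lcm = 15015.
    Write x = 1305 + 3003·t and substitute into x ≡ 2 (mod 5): 3003·t ≡ 2 − 1305 = -1303 (mod 5).
    Reduce coefficients mod 5: 3·t ≡ 2 (mod 5).
    The inverse of 3 mod 5 is 2 (since 3·2 = 6 = 1·5 + 1), so t ≡ 2·2 = 4 ≡ 4 (mod 5).
    Then x = 1305 + 3003·4 = 13317, valid modulo lcm(3003, 5) = 15015: x ≡ 13317 (mod 15015).
Verify against each original: 13317 mod 11 = 7, 13317 mod 13 = 5, 13317 mod 7 = 3, 13317 mod 3 = 0, 13317 mod 5 = 2.

x ≡ 13317 (mod 15015).


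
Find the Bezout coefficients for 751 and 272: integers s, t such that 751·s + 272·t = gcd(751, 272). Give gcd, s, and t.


Euclidean algorithm on (751, 272) — divide until remainder is 0:
  751 = 2 · 272 + 207
  272 = 1 · 207 + 65
  207 = 3 · 65 + 12
  65 = 5 · 12 + 5
  12 = 2 · 5 + 2
  5 = 2 · 2 + 1
  2 = 2 · 1 + 0
gcd(751, 272) = 1.
Track Bezout coefficients alongside the remainders: start with r₀ = 751 = a·1 + b·0 (s = 1, t = 0) and r₁ = 272 = a·0 + b·1 (s = 0, t = 1); each new remainder r_{k+1} = r_{k-1} − q_k·r_k inherits s_{k+1} = s_{k-1} − q_k·s_k, t_{k+1} = t_{k-1} − q_k·t_k, so r_k = a·s_k + b·t_k at every step:
  q = 2: r = 207, s = 1 − 2·0 = 1, t = 0 − 2·1 = -2  (check: 751·1 + 272·(-2) = 207)
  q = 1: r = 65, s = 0 − 1·1 = -1, t = 1 − 1·(-2) = 3  (check: 751·(-1) + 272·3 = 65)
  q = 3: r = 12, s = 1 − 3·(-1) = 4, t = -2 − 3·3 = -11  (check: 751·4 + 272·(-11) = 12)
  q = 5: r = 5, s = -1 − 5·4 = -21, t = 3 − 5·(-11) = 58  (check: 751·(-21) + 272·58 = 5)
  q = 2: r = 2, s = 4 − 2·(-21) = 46, t = -11 − 2·58 = -127  (check: 751·46 + 272·(-127) = 2)
  q = 2: r = 1, s = -21 − 2·46 = -113, t = 58 − 2·(-127) = 312  (check: 751·(-113) + 272·312 = 1)
The row with r = 1 (the gcd) gives the Bezout coefficients s = -113, t = 312.
Result: 751 · (-113) + 272 · (312) = 1.

gcd(751, 272) = 1; s = -113, t = 312 (check: 751·(-113) + 272·312 = 1).


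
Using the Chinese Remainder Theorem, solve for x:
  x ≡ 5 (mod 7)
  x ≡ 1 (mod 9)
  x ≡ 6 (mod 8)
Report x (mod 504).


Moduli 7, 9, 8 are pairwise coprime; by CRT there is a unique solution modulo M = 7 · 9 · 8 = 504.
Solve pairwise, accumulating the modulus:
  Start with x ≡ 5 (mod 7).
  Combine with x ≡ 1 (mod 9): since gcd(7, 9) = 1, we get a unique residue mod 63.
    Write x = 5 + 7·t and substitute into x ≡ 1 (mod 9): 7·t ≡ 1 − 5 = -4 (mod 9).
    Reduce coefficients mod 9: 7·t ≡ 5 (mod 9).
    The inverse of 7 mod 9 is 4 (since 7·4 = 28 = 3·9 + 1), so t ≡ 4·5 = 20 ≡ 2 (mod 9).
    Then x = 5 + 7·2 = 19, valid modulo lcm(7, 9) = 63: x ≡ 19 (mod 63).
  Combine with x ≡ 6 (mod 8): since gcd(63, 8) = 1, we get a unique residue mod 504.
    Write x = 19 + 63·t and substitute into x ≡ 6 (mod 8): 63·t ≡ 6 − 19 = -13 (mod 8).
    Reduce coefficients mod 8: 7·t ≡ 3 (mod 8).
    The inverse of 7 mod 8 is 7 (since 7·7 = 49 = 6·8 + 1), so t ≡ 7·3 = 21 ≡ 5 (mod 8).
    Then x = 19 + 63·5 = 334, valid modulo lcm(63, 8) = 504: x ≡ 334 (mod 504).
Verify: 334 mod 7 = 5 ✓, 334 mod 9 = 1 ✓, 334 mod 8 = 6 ✓.

x ≡ 334 (mod 504).


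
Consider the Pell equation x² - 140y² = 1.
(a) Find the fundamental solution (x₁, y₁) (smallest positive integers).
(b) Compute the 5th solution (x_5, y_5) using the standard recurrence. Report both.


Step 1: Find the fundamental solution (x₁, y₁) of x² - 140y² = 1.
  Expand √140 as a continued fraction. a₀ = ⌊√140⌋ = 11; iterate m_{k+1} = d_k·a_k − m_k, d_{k+1} = (140 − m_{k+1}²)/d_k, a_{k+1} = ⌊(a₀ + m_{k+1})/d_{k+1}⌋ (starting m₀ = 0, d₀ = 1), with convergents p_k = a_k·p_{k-1} + p_{k-2}, q_k = a_k·q_{k-1} + q_{k-2} (p₋₁ = 1, q₋₁ = 0):
  k = 0: a₀ = 11; p₀/q₀ = 11/1; p₀² − 140·q₀² = 121 − 140 = -19.
  k = 1: m = 11, d = 19, a = ⌊(11 + 11)/19⌋ = 1; p/q = (1·11 + 1)/(1·1 + 0) = 12/1; p² − 140·q² = 144 − 140 = 4.
  k = 2: m = 8, d = 4, a = ⌊(11 + 8)/4⌋ = 4; p/q = (4·12 + 11)/(4·1 + 1) = 59/5; p² − 140·q² = 3481 − 3500 = -19.
  k = 3: m = 8, d = 19, a = ⌊(11 + 8)/19⌋ = 1; p/q = (1·59 + 12)/(1·5 + 1) = 71/6; p² − 140·q² = 5041 − 5040 = 1.
  The first convergent with p² − 140·q² = 1 gives the fundamental solution (x₁, y₁) = (71, 6).
Step 2: Apply the recurrence (x_{n+1}, y_{n+1}) = (x₁x_n + 140y₁y_n, x₁y_n + y₁x_n) repeatedly.
  From (x_1, y_1) = (71, 6): x_2 = 71·71 + 140·6·6 = 10081; y_2 = 71·6 + 6·71 = 852.
  From (x_2, y_2) = (10081, 852): x_3 = 71·10081 + 140·6·852 = 1431431; y_3 = 71·852 + 6·10081 = 120978.
  From (x_3, y_3) = (1431431, 120978): x_4 = 71·1431431 + 140·6·120978 = 203253121; y_4 = 71·120978 + 6·1431431 = 17178024.
  From (x_4, y_4) = (203253121, 17178024): x_5 = 71·203253121 + 140·6·17178024 = 28860511751; y_5 = 71·17178024 + 6·203253121 = 2439158430.
Step 3: Verify x_5² - 140·y_5² = 832929138529609086001 - 832929138529609086000 = 1 (should be 1). ✓

(x_1, y_1) = (71, 6); (x_5, y_5) = (28860511751, 2439158430).


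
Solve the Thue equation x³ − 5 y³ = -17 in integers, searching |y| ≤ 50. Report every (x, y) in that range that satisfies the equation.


The equation is x³ - 5y³ = -17. For fixed y, x³ = 5·y³ − 17, so a solution requires the RHS to be a perfect cube.
Strategy: iterate y from -50 to 50, compute RHS = 5·y³ − 17, and check whether it is a (positive or negative) perfect cube.
Check small values of y:
  y = 0: RHS = -17 is not a perfect cube.
  y = 1: RHS = -12 is not a perfect cube.
  y = -1: RHS = -22 is not a perfect cube.
  y = 2: RHS = 23 is not a perfect cube.
  y = -2: RHS = -57 is not a perfect cube.
  y = 3: RHS = 118 is not a perfect cube.
  y = -3: RHS = -152 is not a perfect cube.
Continuing the search up to |y| = 50 finds no solutions either.
No (x, y) in the scanned range satisfies the equation.

No integer solutions with |y| ≤ 50.


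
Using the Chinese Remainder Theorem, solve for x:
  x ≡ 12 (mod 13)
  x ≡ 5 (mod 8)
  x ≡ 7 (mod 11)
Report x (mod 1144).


Moduli 13, 8, 11 are pairwise coprime; by CRT there is a unique solution modulo M = 13 · 8 · 11 = 1144.
Solve pairwise, accumulating the modulus:
  Start with x ≡ 12 (mod 13).
  Combine with x ≡ 5 (mod 8): since gcd(13, 8) = 1, we get a unique residue mod 104.
    Write x = 12 + 13·t and substitute into x ≡ 5 (mod 8): 13·t ≡ 5 − 12 = -7 (mod 8).
    Reduce coefficients mod 8: 5·t ≡ 1 (mod 8).
    The inverse of 5 mod 8 is 5 (since 5·5 = 25 = 3·8 + 1), so t ≡ 5·1 = 5 ≡ 5 (mod 8).
    Then x = 12 + 13·5 = 77, valid modulo lcm(13, 8) = 104: x ≡ 77 (mod 104).
  Combine with x ≡ 7 (mod 11): since gcd(104, 11) = 1, we get a unique residue mod 1144.
    Write x = 77 + 104·t and substitute into x ≡ 7 (mod 11): 104·t ≡ 7 − 77 = -70 (mod 11).
    Reduce coefficients mod 11: 5·t ≡ 7 (mod 11).
    The inverse of 5 mod 11 is 9 (since 5·9 = 45 = 4·11 + 1), so t ≡ 9·7 = 63 ≡ 8 (mod 11).
    Then x = 77 + 104·8 = 909, valid modulo lcm(104, 11) = 1144: x ≡ 909 (mod 1144).
Verify: 909 mod 13 = 12 ✓, 909 mod 8 = 5 ✓, 909 mod 11 = 7 ✓.

x ≡ 909 (mod 1144).


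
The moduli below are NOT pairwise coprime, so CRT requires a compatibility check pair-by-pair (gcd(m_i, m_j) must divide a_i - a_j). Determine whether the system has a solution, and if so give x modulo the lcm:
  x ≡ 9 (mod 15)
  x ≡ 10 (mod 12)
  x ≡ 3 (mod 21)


Moduli 15, 12, 21 are not pairwise coprime, so CRT works modulo lcm(m_i) when all pairwise compatibility conditions hold.
Pairwise compatibility: gcd(m_i, m_j) must divide a_i - a_j for every pair.
Merge one congruence at a time:
  Start: x ≡ 9 (mod 15).
  Combine with x ≡ 10 (mod 12): gcd(15, 12) = 3, and 10 - 9 = 1 is NOT divisible by 3.
    ⇒ system is inconsistent (no integer solution).

No solution (the system is inconsistent).


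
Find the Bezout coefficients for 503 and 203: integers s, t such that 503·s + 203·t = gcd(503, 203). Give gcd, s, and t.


Euclidean algorithm on (503, 203) — divide until remainder is 0:
  503 = 2 · 203 + 97
  203 = 2 · 97 + 9
  97 = 10 · 9 + 7
  9 = 1 · 7 + 2
  7 = 3 · 2 + 1
  2 = 2 · 1 + 0
gcd(503, 203) = 1.
Track Bezout coefficients alongside the remainders: start with r₀ = 503 = a·1 + b·0 (s = 1, t = 0) and r₁ = 203 = a·0 + b·1 (s = 0, t = 1); each new remainder r_{k+1} = r_{k-1} − q_k·r_k inherits s_{k+1} = s_{k-1} − q_k·s_k, t_{k+1} = t_{k-1} − q_k·t_k, so r_k = a·s_k + b·t_k at every step:
  q = 2: r = 97, s = 1 − 2·0 = 1, t = 0 − 2·1 = -2  (check: 503·1 + 203·(-2) = 97)
  q = 2: r = 9, s = 0 − 2·1 = -2, t = 1 − 2·(-2) = 5  (check: 503·(-2) + 203·5 = 9)
  q = 10: r = 7, s = 1 − 10·(-2) = 21, t = -2 − 10·5 = -52  (check: 503·21 + 203·(-52) = 7)
  q = 1: r = 2, s = -2 − 1·21 = -23, t = 5 − 1·(-52) = 57  (check: 503·(-23) + 203·57 = 2)
  q = 3: r = 1, s = 21 − 3·(-23) = 90, t = -52 − 3·57 = -223  (check: 503·90 + 203·(-223) = 1)
The row with r = 1 (the gcd) gives the Bezout coefficients s = 90, t = -223.
Result: 503 · (90) + 203 · (-223) = 1.

gcd(503, 203) = 1; s = 90, t = -223 (check: 503·90 + 203·(-223) = 1).


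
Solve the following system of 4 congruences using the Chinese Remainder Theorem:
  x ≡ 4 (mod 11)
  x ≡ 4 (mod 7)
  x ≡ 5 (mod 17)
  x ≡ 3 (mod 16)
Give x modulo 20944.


Product of moduli M = 11 · 7 · 17 · 16 = 20944.
Merge one congruence at a time:
  Start: x ≡ 4 (mod 11).
  Combine with x ≡ 4 (mod 7); new modulus lcm = 77.
    Write x = 4 + 11·t and substitute into x ≡ 4 (mod 7): 11·t ≡ 4 − 4 = 0 (mod 7).
    Reduce coefficients mod 7: 4·t ≡ 0 (mod 7).
    The inverse of 4 mod 7 is 2 (since 4·2 = 8 = 1·7 + 1), so t ≡ 2·0 = 0 ≡ 0 (mod 7).
    Then x = 4 + 11·0 = 4, valid modulo lcm(11, 7) = 77: x ≡ 4 (mod 77).
  Combine with x ≡ 5 (mod 17); new modulus lcm = 1309.
    Write x = 4 + 77·t and substitute into x ≡ 5 (mod 17): 77·t ≡ 5 − 4 = 1 (mod 17).
    Reduce coefficients mod 17: 9·t ≡ 1 (mod 17).
    The inverse of 9 mod 17 is 2 (since 9·2 = 18 = 1·17 + 1), so t ≡ 2·1 = 2 ≡ 2 (mod 17).
    Then x = 4 + 77·2 = 158, valid modulo lcm(77, 17) = 1309: x ≡ 158 (mod 1309).
  Combine with x ≡ 3 (mod 16); new modulus lcm = 20944.
    Write x = 158 + 1309·t and substitute into x ≡ 3 (mod 16): 1309·t ≡ 3 − 158 = -155 (mod 16).
    Reduce coefficients mod 16: 13·t ≡ 5 (mod 16).
    The inverse of 13 mod 16 is 5 (since 13·5 = 65 = 4·16 + 1), so t ≡ 5·5 = 25 ≡ 9 (mod 16).
    Then x = 158 + 1309·9 = 11939, valid modulo lcm(1309, 16) = 20944: x ≡ 11939 (mod 20944).
Verify against each original: 11939 mod 11 = 4, 11939 mod 7 = 4, 11939 mod 17 = 5, 11939 mod 16 = 3.

x ≡ 11939 (mod 20944).


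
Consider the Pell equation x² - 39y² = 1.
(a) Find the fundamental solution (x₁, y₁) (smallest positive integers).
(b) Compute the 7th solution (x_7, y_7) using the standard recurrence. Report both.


Step 1: Find the fundamental solution (x₁, y₁) of x² - 39y² = 1.
  Expand √39 as a continued fraction. a₀ = ⌊√39⌋ = 6; iterate m_{k+1} = d_k·a_k − m_k, d_{k+1} = (39 − m_{k+1}²)/d_k, a_{k+1} = ⌊(a₀ + m_{k+1})/d_{k+1}⌋ (starting m₀ = 0, d₀ = 1), with convergents p_k = a_k·p_{k-1} + p_{k-2}, q_k = a_k·q_{k-1} + q_{k-2} (p₋₁ = 1, q₋₁ = 0):
  k = 0: a₀ = 6; p₀/q₀ = 6/1; p₀² − 39·q₀² = 36 − 39 = -3.
  k = 1: m = 6, d = 3, a = ⌊(6 + 6)/3⌋ = 4; p/q = (4·6 + 1)/(4·1 + 0) = 25/4; p² − 39·q² = 625 − 624 = 1.
  The first convergent with p² − 39·q² = 1 gives the fundamental solution (x₁, y₁) = (25, 4).
Step 2: Apply the recurrence (x_{n+1}, y_{n+1}) = (x₁x_n + 39y₁y_n, x₁y_n + y₁x_n) repeatedly.
  From (x_1, y_1) = (25, 4): x_2 = 25·25 + 39·4·4 = 1249; y_2 = 25·4 + 4·25 = 200.
  From (x_2, y_2) = (1249, 200): x_3 = 25·1249 + 39·4·200 = 62425; y_3 = 25·200 + 4·1249 = 9996.
  From (x_3, y_3) = (62425, 9996): x_4 = 25·62425 + 39·4·9996 = 3120001; y_4 = 25·9996 + 4·62425 = 499600.
  From (x_4, y_4) = (3120001, 499600): x_5 = 25·3120001 + 39·4·499600 = 155937625; y_5 = 25·499600 + 4·3120001 = 24970004.
  From (x_5, y_5) = (155937625, 24970004): x_6 = 25·155937625 + 39·4·24970004 = 7793761249; y_6 = 25·24970004 + 4·155937625 = 1248000600.
  From (x_6, y_6) = (7793761249, 1248000600): x_7 = 25·7793761249 + 39·4·1248000600 = 389532124825; y_7 = 25·1248000600 + 4·7793761249 = 62375059996.
Step 3: Verify x_7² - 39·y_7² = 151735276270679381280625 - 151735276270679381280624 = 1 (should be 1). ✓

(x_1, y_1) = (25, 4); (x_7, y_7) = (389532124825, 62375059996).


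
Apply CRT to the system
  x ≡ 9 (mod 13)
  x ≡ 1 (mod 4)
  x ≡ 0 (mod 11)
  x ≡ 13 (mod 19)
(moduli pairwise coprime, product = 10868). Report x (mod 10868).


Product of moduli M = 13 · 4 · 11 · 19 = 10868.
Merge one congruence at a time:
  Start: x ≡ 9 (mod 13).
  Combine with x ≡ 1 (mod 4); new modulus lcm = 52.
    Write x = 9 + 13·t and substitute into x ≡ 1 (mod 4): 13·t ≡ 1 − 9 = -8 (mod 4).
    Reduce coefficients mod 4: 1·t ≡ 0 (mod 4).
    So t ≡ 0 (mod 4).
    Then x = 9 + 13·0 = 9, valid modulo lcm(13, 4) = 52: x ≡ 9 (mod 52).
  Combine with x ≡ 0 (mod 11); new modulus lcm = 572.
    Write x = 9 + 52·t and substitute into x ≡ 0 (mod 11): 52·t ≡ 0 − 9 = -9 (mod 11).
    Reduce coefficients mod 11: 8·t ≡ 2 (mod 11).
    The inverse of 8 mod 11 is 7 (since 8·7 = 56 = 5·11 + 1), so t ≡ 7·2 = 14 ≡ 3 (mod 11).
    Then x = 9 + 52·3 = 165, valid modulo lcm(52, 11) = 572: x ≡ 165 (mod 572).
  Combine with x ≡ 13 (mod 19); new modulus lcm = 10868.
    Write x = 165 + 572·t and substitute into x ≡ 13 (mod 19): 572·t ≡ 13 − 165 = -152 (mod 19).
    Reduce coefficients mod 19: 2·t ≡ 0 (mod 19).
    The inverse of 2 mod 19 is 10 (since 2·10 = 20 = 1·19 + 1), so t ≡ 10·0 = 0 ≡ 0 (mod 19).
    Then x = 165 + 572·0 = 165, valid modulo lcm(572, 19) = 10868: x ≡ 165 (mod 10868).
Verify against each original: 165 mod 13 = 9, 165 mod 4 = 1, 165 mod 11 = 0, 165 mod 19 = 13.

x ≡ 165 (mod 10868).


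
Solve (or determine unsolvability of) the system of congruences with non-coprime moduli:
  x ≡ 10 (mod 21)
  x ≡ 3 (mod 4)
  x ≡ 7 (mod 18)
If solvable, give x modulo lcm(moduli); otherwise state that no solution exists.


Moduli 21, 4, 18 are not pairwise coprime, so CRT works modulo lcm(m_i) when all pairwise compatibility conditions hold.
Pairwise compatibility: gcd(m_i, m_j) must divide a_i - a_j for every pair.
Merge one congruence at a time:
  Start: x ≡ 10 (mod 21).
  Combine with x ≡ 3 (mod 4): gcd(21, 4) = 1; 3 - 10 = -7, which IS divisible by 1, so compatible.
    Write x = 10 + 21·t and substitute into x ≡ 3 (mod 4): 21·t ≡ 3 − 10 = -7 (mod 4).
    Reduce coefficients mod 4: 1·t ≡ 1 (mod 4).
    So t ≡ 1 (mod 4).
    Then x = 10 + 21·1 = 31, valid modulo lcm(21, 4) = 84: x ≡ 31 (mod 84).
  Combine with x ≡ 7 (mod 18): gcd(84, 18) = 6; 7 - 31 = -24, which IS divisible by 6, so compatible.
    Write x = 31 + 84·t and substitute into x ≡ 7 (mod 18): 84·t ≡ 7 − 31 = -24 (mod 18).
    Divide the congruence (and modulus) by g = 6: 14·t ≡ -4 (mod 3).
    Reduce coefficients mod 3: 2·t ≡ 2 (mod 3).
    The inverse of 2 mod 3 is 2 (since 2·2 = 4 = 1·3 + 1), so t ≡ 2·2 = 4 ≡ 1 (mod 3).
    Then x = 31 + 84·1 = 115, valid modulo lcm(84, 18) = 252: x ≡ 115 (mod 252).
Verify: 115 mod 21 = 10, 115 mod 4 = 3, 115 mod 18 = 7.

x ≡ 115 (mod 252).


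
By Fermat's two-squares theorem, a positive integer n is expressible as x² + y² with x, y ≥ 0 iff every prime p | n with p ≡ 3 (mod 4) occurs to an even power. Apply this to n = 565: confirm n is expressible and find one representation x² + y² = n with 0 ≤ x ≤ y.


Step 1: Factor n = 565 = 5 · 113.
Step 2: Check the mod-4 condition on each prime factor: 5 ≡ 1 (mod 4), exponent 1; 113 ≡ 1 (mod 4), exponent 1.
All primes ≡ 3 (mod 4) appear to even exponent (or don't appear), so by the two-squares theorem n IS expressible as a sum of two squares.
Step 3: Build a representation. Here n = 5 · 113 is a product of primes ≡ 1 (mod 4). Each prime p ≡ 1 (mod 4) is itself a sum of two squares; find a² by testing p − a² for a perfect square:
  5: 5 − 1² = 4 = 2² ⇒ 5 = 1² + 2².
  113: 113 − 1² = 112, 113 − 2² = 109, 113 − 3² = 104, 113 − 4² = 97, 113 − 5² = 88, 113 − 6² = 77, 113 − 7² = 64 = 8² ⇒ 113 = 7² + 8².
  Combine using the Brahmagupta–Fibonacci identity (a² + b²)(c² + d²) = (ac − bd)² + (ad + bc)² = (ac + bd)² + (ad − bc)²:
  5 · 113 = 565: from (1² + 2²)(7² + 8²), take (1·7 − 2·8, 1·8 + 2·7) = (7 − 16, 8 + 14) = (-9, 22); dropping signs (only squares matter) gives (9, 22); check 9² + 22² = 81 + 484 = 565 ✓.
Step 4: Order so x ≤ y and verify: 9² + 22² = 81 + 484 = 565 = n. ✓

n = 565 = 9² + 22² (one valid representation with x ≤ y).


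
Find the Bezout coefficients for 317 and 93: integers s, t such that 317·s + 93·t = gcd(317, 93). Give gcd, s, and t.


Euclidean algorithm on (317, 93) — divide until remainder is 0:
  317 = 3 · 93 + 38
  93 = 2 · 38 + 17
  38 = 2 · 17 + 4
  17 = 4 · 4 + 1
  4 = 4 · 1 + 0
gcd(317, 93) = 1.
Track Bezout coefficients alongside the remainders: start with r₀ = 317 = a·1 + b·0 (s = 1, t = 0) and r₁ = 93 = a·0 + b·1 (s = 0, t = 1); each new remainder r_{k+1} = r_{k-1} − q_k·r_k inherits s_{k+1} = s_{k-1} − q_k·s_k, t_{k+1} = t_{k-1} − q_k·t_k, so r_k = a·s_k + b·t_k at every step:
  q = 3: r = 38, s = 1 − 3·0 = 1, t = 0 − 3·1 = -3  (check: 317·1 + 93·(-3) = 38)
  q = 2: r = 17, s = 0 − 2·1 = -2, t = 1 − 2·(-3) = 7  (check: 317·(-2) + 93·7 = 17)
  q = 2: r = 4, s = 1 − 2·(-2) = 5, t = -3 − 2·7 = -17  (check: 317·5 + 93·(-17) = 4)
  q = 4: r = 1, s = -2 − 4·5 = -22, t = 7 − 4·(-17) = 75  (check: 317·(-22) + 93·75 = 1)
The row with r = 1 (the gcd) gives the Bezout coefficients s = -22, t = 75.
Result: 317 · (-22) + 93 · (75) = 1.

gcd(317, 93) = 1; s = -22, t = 75 (check: 317·(-22) + 93·75 = 1).


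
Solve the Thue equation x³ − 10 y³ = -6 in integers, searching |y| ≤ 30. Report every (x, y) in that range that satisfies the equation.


The equation is x³ - 10y³ = -6. For fixed y, x³ = 10·y³ − 6, so a solution requires the RHS to be a perfect cube.
Strategy: iterate y from -30 to 30, compute RHS = 10·y³ − 6, and check whether it is a (positive or negative) perfect cube.
Check small values of y:
  y = 0: RHS = -6 is not a perfect cube.
  y = 1: RHS = 4 is not a perfect cube.
  y = -1: RHS = -16 is not a perfect cube.
  y = 2: RHS = 74 is not a perfect cube.
  y = -2: RHS = -86 is not a perfect cube.
  y = 3: RHS = 264 is not a perfect cube.
  y = -3: RHS = -276 is not a perfect cube.
Continuing the search up to |y| = 30 finds no solutions either.
No (x, y) in the scanned range satisfies the equation.

No integer solutions with |y| ≤ 30.


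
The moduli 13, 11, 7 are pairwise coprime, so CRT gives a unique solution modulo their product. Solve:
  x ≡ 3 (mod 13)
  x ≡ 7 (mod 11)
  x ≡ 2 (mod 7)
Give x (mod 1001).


Moduli 13, 11, 7 are pairwise coprime; by CRT there is a unique solution modulo M = 13 · 11 · 7 = 1001.
Solve pairwise, accumulating the modulus:
  Start with x ≡ 3 (mod 13).
  Combine with x ≡ 7 (mod 11): since gcd(13, 11) = 1, we get a unique residue mod 143.
    Write x = 3 + 13·t and substitute into x ≡ 7 (mod 11): 13·t ≡ 7 − 3 = 4 (mod 11).
    Reduce coefficients mod 11: 2·t ≡ 4 (mod 11).
    The inverse of 2 mod 11 is 6 (since 2·6 = 12 = 1·11 + 1), so t ≡ 6·4 = 24 ≡ 2 (mod 11).
    Then x = 3 + 13·2 = 29, valid modulo lcm(13, 11) = 143: x ≡ 29 (mod 143).
  Combine with x ≡ 2 (mod 7): since gcd(143, 7) = 1, we get a unique residue mod 1001.
    Write x = 29 + 143·t and substitute into x ≡ 2 (mod 7): 143·t ≡ 2 − 29 = -27 (mod 7).
    Reduce coefficients mod 7: 3·t ≡ 1 (mod 7).
    The inverse of 3 mod 7 is 5 (since 3·5 = 15 = 2·7 + 1), so t ≡ 5·1 = 5 ≡ 5 (mod 7).
    Then x = 29 + 143·5 = 744, valid modulo lcm(143, 7) = 1001: x ≡ 744 (mod 1001).
Verify: 744 mod 13 = 3 ✓, 744 mod 11 = 7 ✓, 744 mod 7 = 2 ✓.

x ≡ 744 (mod 1001).


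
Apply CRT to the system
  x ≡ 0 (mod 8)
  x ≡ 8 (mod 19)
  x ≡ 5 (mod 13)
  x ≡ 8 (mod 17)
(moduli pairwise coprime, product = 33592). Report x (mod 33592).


Product of moduli M = 8 · 19 · 13 · 17 = 33592.
Merge one congruence at a time:
  Start: x ≡ 0 (mod 8).
  Combine with x ≡ 8 (mod 19); new modulus lcm = 152.
    Write x = 0 + 8·t and substitute into x ≡ 8 (mod 19): 8·t ≡ 8 − 0 = 8 (mod 19).
    The inverse of 8 mod 19 is 12 (since 8·12 = 96 = 5·19 + 1), so t ≡ 12·8 = 96 ≡ 1 (mod 19).
    Then x = 0 + 8·1 = 8, valid modulo lcm(8, 19) = 152: x ≡ 8 (mod 152).
  Combine with x ≡ 5 (mod 13); new modulus lcm = 1976.
    Write x = 8 + 152·t and substitute into x ≡ 5 (mod 13): 152·t ≡ 5 − 8 = -3 (mod 13).
    Reduce coefficients mod 13: 9·t ≡ 10 (mod 13).
    The inverse of 9 mod 13 is 3 (since 9·3 = 27 = 2·13 + 1), so t ≡ 3·10 = 30 ≡ 4 (mod 13).
    Then x = 8 + 152·4 = 616, valid modulo lcm(152, 13) = 1976: x ≡ 616 (mod 1976).
  Combine with x ≡ 8 (mod 17); new modulus lcm = 33592.
    Write x = 616 + 1976·t and substitute into x ≡ 8 (mod 17): 1976·t ≡ 8 − 616 = -608 (mod 17).
    Reduce coefficients mod 17: 4·t ≡ 4 (mod 17).
    The inverse of 4 mod 17 is 13 (since 4·13 = 52 = 3·17 + 1), so t ≡ 13·4 = 52 ≡ 1 (mod 17).
    Then x = 616 + 1976·1 = 2592, valid modulo lcm(1976, 17) = 33592: x ≡ 2592 (mod 33592).
Verify against each original: 2592 mod 8 = 0, 2592 mod 19 = 8, 2592 mod 13 = 5, 2592 mod 17 = 8.

x ≡ 2592 (mod 33592).


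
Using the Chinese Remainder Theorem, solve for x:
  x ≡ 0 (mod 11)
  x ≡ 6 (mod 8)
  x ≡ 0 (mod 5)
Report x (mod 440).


Moduli 11, 8, 5 are pairwise coprime; by CRT there is a unique solution modulo M = 11 · 8 · 5 = 440.
Solve pairwise, accumulating the modulus:
  Start with x ≡ 0 (mod 11).
  Combine with x ≡ 6 (mod 8): since gcd(11, 8) = 1, we get a unique residue mod 88.
    Write x = 0 + 11·t and substitute into x ≡ 6 (mod 8): 11·t ≡ 6 − 0 = 6 (mod 8).
    Reduce coefficients mod 8: 3·t ≡ 6 (mod 8).
    The inverse of 3 mod 8 is 3 (since 3·3 = 9 = 1·8 + 1), so t ≡ 3·6 = 18 ≡ 2 (mod 8).
    Then x = 0 + 11·2 = 22, valid modulo lcm(11, 8) = 88: x ≡ 22 (mod 88).
  Combine with x ≡ 0 (mod 5): since gcd(88, 5) = 1, we get a unique residue mod 440.
    Write x = 22 + 88·t and substitute into x ≡ 0 (mod 5): 88·t ≡ 0 − 22 = -22 (mod 5).
    Reduce coefficients mod 5: 3·t ≡ 3 (mod 5).
    The inverse of 3 mod 5 is 2 (since 3·2 = 6 = 1·5 + 1), so t ≡ 2·3 = 6 ≡ 1 (mod 5).
    Then x = 22 + 88·1 = 110, valid modulo lcm(88, 5) = 440: x ≡ 110 (mod 440).
Verify: 110 mod 11 = 0 ✓, 110 mod 8 = 6 ✓, 110 mod 5 = 0 ✓.

x ≡ 110 (mod 440).


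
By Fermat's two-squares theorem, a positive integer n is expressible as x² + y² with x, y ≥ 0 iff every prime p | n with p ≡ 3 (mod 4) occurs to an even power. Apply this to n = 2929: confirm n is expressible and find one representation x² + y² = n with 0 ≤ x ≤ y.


Step 1: Factor n = 2929 = 29 · 101.
Step 2: Check the mod-4 condition on each prime factor: 29 ≡ 1 (mod 4), exponent 1; 101 ≡ 1 (mod 4), exponent 1.
All primes ≡ 3 (mod 4) appear to even exponent (or don't appear), so by the two-squares theorem n IS expressible as a sum of two squares.
Step 3: Build a representation. Here n = 29 · 101 is a product of primes ≡ 1 (mod 4). Each prime p ≡ 1 (mod 4) is itself a sum of two squares; find a² by testing p − a² for a perfect square:
  29: 29 − 1² = 28, 29 − 2² = 25 = 5² ⇒ 29 = 2² + 5².
  101: 101 − 1² = 100 = 10² ⇒ 101 = 1² + 10².
  Combine using the Brahmagupta–Fibonacci identity (a² + b²)(c² + d²) = (ac − bd)² + (ad + bc)² = (ac + bd)² + (ad − bc)²:
  29 · 101 = 2929: from (2² + 5²)(1² + 10²), take (2·1 − 5·10, 2·10 + 5·1) = (2 − 50, 20 + 5) = (-48, 25); dropping signs (only squares matter) gives (48, 25); check 48² + 25² = 2304 + 625 = 2929 ✓.
Step 4: Order so x ≤ y and verify: 25² + 48² = 625 + 2304 = 2929 = n. ✓

n = 2929 = 25² + 48² (one valid representation with x ≤ y).


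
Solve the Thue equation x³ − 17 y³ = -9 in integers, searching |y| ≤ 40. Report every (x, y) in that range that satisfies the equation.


The equation is x³ - 17y³ = -9. For fixed y, x³ = 17·y³ − 9, so a solution requires the RHS to be a perfect cube.
Strategy: iterate y from -40 to 40, compute RHS = 17·y³ − 9, and check whether it is a (positive or negative) perfect cube.
Check small values of y:
  y = 0: RHS = -9 is not a perfect cube.
  y = 1: RHS = 8 = (2)³ ⇒ x = 2 works.
  y = -1: RHS = -26 is not a perfect cube.
  y = 2: RHS = 127 is not a perfect cube.
  y = -2: RHS = -145 is not a perfect cube.
  y = 3: RHS = 450 is not a perfect cube.
  y = -3: RHS = -468 is not a perfect cube.
Continuing the search up to |y| = 40 finds no further solutions beyond those listed.
Collected solutions: (2, 1).

Solutions (with |y| ≤ 40): (2, 1).


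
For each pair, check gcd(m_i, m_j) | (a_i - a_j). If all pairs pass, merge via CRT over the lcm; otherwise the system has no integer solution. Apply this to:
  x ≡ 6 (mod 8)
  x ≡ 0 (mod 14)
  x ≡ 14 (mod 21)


Moduli 8, 14, 21 are not pairwise coprime, so CRT works modulo lcm(m_i) when all pairwise compatibility conditions hold.
Pairwise compatibility: gcd(m_i, m_j) must divide a_i - a_j for every pair.
Merge one congruence at a time:
  Start: x ≡ 6 (mod 8).
  Combine with x ≡ 0 (mod 14): gcd(8, 14) = 2; 0 - 6 = -6, which IS divisible by 2, so compatible.
    Write x = 6 + 8·t and substitute into x ≡ 0 (mod 14): 8·t ≡ 0 − 6 = -6 (mod 14).
    Divide the congruence (and modulus) by g = 2: 4·t ≡ -3 (mod 7).
    Reduce coefficients mod 7: 4·t ≡ 4 (mod 7).
    The inverse of 4 mod 7 is 2 (since 4·2 = 8 = 1·7 + 1), so t ≡ 2·4 = 8 ≡ 1 (mod 7).
    Then x = 6 + 8·1 = 14, valid modulo lcm(8, 14) = 56: x ≡ 14 (mod 56).
  Combine with x ≡ 14 (mod 21): gcd(56, 21) = 7; 14 - 14 = 0, which IS divisible by 7, so compatible.
    Write x = 14 + 56·t and substitute into x ≡ 14 (mod 21): 56·t ≡ 14 − 14 = 0 (mod 21).
    Divide the congruence (and modulus) by g = 7: 8·t ≡ 0 (mod 3).
    Reduce coefficients mod 3: 2·t ≡ 0 (mod 3).
    The inverse of 2 mod 3 is 2 (since 2·2 = 4 = 1·3 + 1), so t ≡ 2·0 = 0 ≡ 0 (mod 3).
    Then x = 14 + 56·0 = 14, valid modulo lcm(56, 21) = 168: x ≡ 14 (mod 168).
Verify: 14 mod 8 = 6, 14 mod 14 = 0, 14 mod 21 = 14.

x ≡ 14 (mod 168).


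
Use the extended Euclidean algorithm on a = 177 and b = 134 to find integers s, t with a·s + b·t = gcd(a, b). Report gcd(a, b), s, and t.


Euclidean algorithm on (177, 134) — divide until remainder is 0:
  177 = 1 · 134 + 43
  134 = 3 · 43 + 5
  43 = 8 · 5 + 3
  5 = 1 · 3 + 2
  3 = 1 · 2 + 1
  2 = 2 · 1 + 0
gcd(177, 134) = 1.
Track Bezout coefficients alongside the remainders: start with r₀ = 177 = a·1 + b·0 (s = 1, t = 0) and r₁ = 134 = a·0 + b·1 (s = 0, t = 1); each new remainder r_{k+1} = r_{k-1} − q_k·r_k inherits s_{k+1} = s_{k-1} − q_k·s_k, t_{k+1} = t_{k-1} − q_k·t_k, so r_k = a·s_k + b·t_k at every step:
  q = 1: r = 43, s = 1 − 1·0 = 1, t = 0 − 1·1 = -1  (check: 177·1 + 134·(-1) = 43)
  q = 3: r = 5, s = 0 − 3·1 = -3, t = 1 − 3·(-1) = 4  (check: 177·(-3) + 134·4 = 5)
  q = 8: r = 3, s = 1 − 8·(-3) = 25, t = -1 − 8·4 = -33  (check: 177·25 + 134·(-33) = 3)
  q = 1: r = 2, s = -3 − 1·25 = -28, t = 4 − 1·(-33) = 37  (check: 177·(-28) + 134·37 = 2)
  q = 1: r = 1, s = 25 − 1·(-28) = 53, t = -33 − 1·37 = -70  (check: 177·53 + 134·(-70) = 1)
The row with r = 1 (the gcd) gives the Bezout coefficients s = 53, t = -70.
Result: 177 · (53) + 134 · (-70) = 1.

gcd(177, 134) = 1; s = 53, t = -70 (check: 177·53 + 134·(-70) = 1).


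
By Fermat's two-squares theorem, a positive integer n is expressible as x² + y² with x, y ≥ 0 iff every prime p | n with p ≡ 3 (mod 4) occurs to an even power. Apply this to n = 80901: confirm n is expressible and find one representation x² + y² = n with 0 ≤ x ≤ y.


Step 1: Factor n = 80901 = 3^2 · 89 · 101.
Step 2: Check the mod-4 condition on each prime factor: 3 ≡ 3 (mod 4), exponent 2 (must be even); 89 ≡ 1 (mod 4), exponent 1; 101 ≡ 1 (mod 4), exponent 1.
All primes ≡ 3 (mod 4) appear to even exponent (or don't appear), so by the two-squares theorem n IS expressible as a sum of two squares.
Step 3: Build a representation. Group n = k² · m with k = 3 and m = 89 · 101 = 8989 (a product of primes ≡ 1 (mod 4)); a representation of m scales to one of n via (k·x)² + (k·y)² = k²(x² + y²). Each prime p ≡ 1 (mod 4) is itself a sum of two squares; find a² by testing p − a² for a perfect square:
  89: 89 − 1² = 88, 89 − 2² = 85, 89 − 3² = 80, 89 − 4² = 73, 89 − 5² = 64 = 8² ⇒ 89 = 5² + 8².
  101: 101 − 1² = 100 = 10² ⇒ 101 = 1² + 10².
  Combine using the Brahmagupta–Fibonacci identity (a² + b²)(c² + d²) = (ac − bd)² + (ad + bc)² = (ac + bd)² + (ad − bc)²:
  89 · 101 = 8989: from (5² + 8²)(1² + 10²), take (5·1 − 8·10, 5·10 + 8·1) = (5 − 80, 50 + 8) = (-75, 58); dropping signs (only squares matter) gives (75, 58); check 75² + 58² = 5625 + 3364 = 8989 ✓.
  Scale by k = 3: (3·75, 3·58) = (225, 174).
Step 4: Order so x ≤ y and verify: 174² + 225² = 30276 + 50625 = 80901 = n. ✓

n = 80901 = 174² + 225² (one valid representation with x ≤ y).


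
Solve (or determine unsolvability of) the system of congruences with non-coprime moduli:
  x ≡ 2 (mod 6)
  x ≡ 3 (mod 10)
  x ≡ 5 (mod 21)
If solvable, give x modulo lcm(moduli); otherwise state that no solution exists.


Moduli 6, 10, 21 are not pairwise coprime, so CRT works modulo lcm(m_i) when all pairwise compatibility conditions hold.
Pairwise compatibility: gcd(m_i, m_j) must divide a_i - a_j for every pair.
Merge one congruence at a time:
  Start: x ≡ 2 (mod 6).
  Combine with x ≡ 3 (mod 10): gcd(6, 10) = 2, and 3 - 2 = 1 is NOT divisible by 2.
    ⇒ system is inconsistent (no integer solution).

No solution (the system is inconsistent).


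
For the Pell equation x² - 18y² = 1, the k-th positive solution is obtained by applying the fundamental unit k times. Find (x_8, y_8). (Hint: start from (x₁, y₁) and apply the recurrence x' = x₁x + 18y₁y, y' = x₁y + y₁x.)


Step 1: Find the fundamental solution (x₁, y₁) of x² - 18y² = 1.
  Expand √18 as a continued fraction. a₀ = ⌊√18⌋ = 4; iterate m_{k+1} = d_k·a_k − m_k, d_{k+1} = (18 − m_{k+1}²)/d_k, a_{k+1} = ⌊(a₀ + m_{k+1})/d_{k+1}⌋ (starting m₀ = 0, d₀ = 1), with convergents p_k = a_k·p_{k-1} + p_{k-2}, q_k = a_k·q_{k-1} + q_{k-2} (p₋₁ = 1, q₋₁ = 0):
  k = 0: a₀ = 4; p₀/q₀ = 4/1; p₀² − 18·q₀² = 16 − 18 = -2.
  k = 1: m = 4, d = 2, a = ⌊(4 + 4)/2⌋ = 4; p/q = (4·4 + 1)/(4·1 + 0) = 17/4; p² − 18·q² = 289 − 288 = 1.
  The first convergent with p² − 18·q² = 1 gives the fundamental solution (x₁, y₁) = (17, 4).
Step 2: Apply the recurrence (x_{n+1}, y_{n+1}) = (x₁x_n + 18y₁y_n, x₁y_n + y₁x_n) repeatedly.
  From (x_1, y_1) = (17, 4): x_2 = 17·17 + 18·4·4 = 577; y_2 = 17·4 + 4·17 = 136.
  From (x_2, y_2) = (577, 136): x_3 = 17·577 + 18·4·136 = 19601; y_3 = 17·136 + 4·577 = 4620.
  From (x_3, y_3) = (19601, 4620): x_4 = 17·19601 + 18·4·4620 = 665857; y_4 = 17·4620 + 4·19601 = 156944.
  From (x_4, y_4) = (665857, 156944): x_5 = 17·665857 + 18·4·156944 = 22619537; y_5 = 17·156944 + 4·665857 = 5331476.
  From (x_5, y_5) = (22619537, 5331476): x_6 = 17·22619537 + 18·4·5331476 = 768398401; y_6 = 17·5331476 + 4·22619537 = 181113240.
  From (x_6, y_6) = (768398401, 181113240): x_7 = 17·768398401 + 18·4·181113240 = 26102926097; y_7 = 17·181113240 + 4·768398401 = 6152518684.
  From (x_7, y_7) = (26102926097, 6152518684): x_8 = 17·26102926097 + 18·4·6152518684 = 886731088897; y_8 = 17·6152518684 + 4·26102926097 = 209004522016.
Step 3: Verify x_8² - 18·y_8² = 786292024016459316676609 - 786292024016459316676608 = 1 (should be 1). ✓

(x_1, y_1) = (17, 4); (x_8, y_8) = (886731088897, 209004522016).


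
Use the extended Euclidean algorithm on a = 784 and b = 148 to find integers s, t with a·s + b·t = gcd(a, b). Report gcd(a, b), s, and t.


Euclidean algorithm on (784, 148) — divide until remainder is 0:
  784 = 5 · 148 + 44
  148 = 3 · 44 + 16
  44 = 2 · 16 + 12
  16 = 1 · 12 + 4
  12 = 3 · 4 + 0
gcd(784, 148) = 4.
Track Bezout coefficients alongside the remainders: start with r₀ = 784 = a·1 + b·0 (s = 1, t = 0) and r₁ = 148 = a·0 + b·1 (s = 0, t = 1); each new remainder r_{k+1} = r_{k-1} − q_k·r_k inherits s_{k+1} = s_{k-1} − q_k·s_k, t_{k+1} = t_{k-1} − q_k·t_k, so r_k = a·s_k + b·t_k at every step:
  q = 5: r = 44, s = 1 − 5·0 = 1, t = 0 − 5·1 = -5  (check: 784·1 + 148·(-5) = 44)
  q = 3: r = 16, s = 0 − 3·1 = -3, t = 1 − 3·(-5) = 16  (check: 784·(-3) + 148·16 = 16)
  q = 2: r = 12, s = 1 − 2·(-3) = 7, t = -5 − 2·16 = -37  (check: 784·7 + 148·(-37) = 12)
  q = 1: r = 4, s = -3 − 1·7 = -10, t = 16 − 1·(-37) = 53  (check: 784·(-10) + 148·53 = 4)
The row with r = 4 (the gcd) gives the Bezout coefficients s = -10, t = 53.
Result: 784 · (-10) + 148 · (53) = 4.

gcd(784, 148) = 4; s = -10, t = 53 (check: 784·(-10) + 148·53 = 4).


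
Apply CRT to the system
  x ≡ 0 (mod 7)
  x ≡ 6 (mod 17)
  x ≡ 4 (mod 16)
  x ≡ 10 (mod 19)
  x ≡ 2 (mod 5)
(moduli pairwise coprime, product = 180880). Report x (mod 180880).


Product of moduli M = 7 · 17 · 16 · 19 · 5 = 180880.
Merge one congruence at a time:
  Start: x ≡ 0 (mod 7).
  Combine with x ≡ 6 (mod 17); new modulus lcm = 119.
    Write x = 0 + 7·t and substitute into x ≡ 6 (mod 17): 7·t ≡ 6 − 0 = 6 (mod 17).
    The inverse of 7 mod 17 is 5 (since 7·5 = 35 = 2·17 + 1), so t ≡ 5·6 = 30 ≡ 13 (mod 17).
    Then x = 0 + 7·13 = 91, valid modulo lcm(7, 17) = 119: x ≡ 91 (mod 119).
  Combine with x ≡ 4 (mod 16); new modulus lcm = 1904.
    Write x = 91 + 119·t and substitute into x ≡ 4 (mod 16): 119·t ≡ 4 − 91 = -87 (mod 16).
    Reduce coefficients mod 16: 7·t ≡ 9 (mod 16).
    The inverse of 7 mod 16 is 7 (since 7·7 = 49 = 3·16 + 1), so t ≡ 7·9 = 63 ≡ 15 (mod 16).
    Then x = 91 + 119·15 = 1876, valid modulo lcm(119, 16) = 1904: x ≡ 1876 (mod 1904).
  Combine with x ≡ 10 (mod 19); new modulus lcm = 36176.
    Write x = 1876 + 1904·t and substitute into x ≡ 10 (mod 19): 1904·t ≡ 10 − 1876 = -1866 (mod 19).
    Reduce coefficients mod 19: 4·t ≡ 15 (mod 19).
    The inverse of 4 mod 19 is 5 (since 4·5 = 20 = 1·19 + 1), so t ≡ 5·15 = 75 ≡ 18 (mod 19).
    Then x = 1876 + 1904·18 = 36148, valid modulo lcm(1904, 19) = 36176: x ≡ 36148 (mod 36176).
  Combine with x ≡ 2 (mod 5); new modulus lcm = 180880.
    Write x = 36148 + 36176·t and substitute into x ≡ 2 (mod 5): 36176·t ≡ 2 − 36148 = -36146 (mod 5).
    Reduce coefficients mod 5: 1·t ≡ 4 (mod 5).
    So t ≡ 4 (mod 5).
    Then x = 36148 + 36176·4 = 180852, valid modulo lcm(36176, 5) = 180880: x ≡ 180852 (mod 180880).
Verify against each original: 180852 mod 7 = 0, 180852 mod 17 = 6, 180852 mod 16 = 4, 180852 mod 19 = 10, 180852 mod 5 = 2.

x ≡ 180852 (mod 180880).


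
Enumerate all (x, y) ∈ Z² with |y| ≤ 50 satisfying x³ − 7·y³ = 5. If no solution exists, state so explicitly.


The equation is x³ - 7y³ = 5. For fixed y, x³ = 7·y³ + 5, so a solution requires the RHS to be a perfect cube.
Strategy: iterate y from -50 to 50, compute RHS = 7·y³ + 5, and check whether it is a (positive or negative) perfect cube.
Check small values of y:
  y = 0: RHS = 5 is not a perfect cube.
  y = 1: RHS = 12 is not a perfect cube.
  y = -1: RHS = -2 is not a perfect cube.
  y = 2: RHS = 61 is not a perfect cube.
  y = -2: RHS = -51 is not a perfect cube.
  y = 3: RHS = 194 is not a perfect cube.
  y = -3: RHS = -184 is not a perfect cube.
Continuing the search up to |y| = 50 finds no solutions either.
No (x, y) in the scanned range satisfies the equation.

No integer solutions with |y| ≤ 50.


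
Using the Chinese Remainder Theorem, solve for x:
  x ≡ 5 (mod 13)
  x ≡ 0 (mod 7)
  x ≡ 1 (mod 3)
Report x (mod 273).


Moduli 13, 7, 3 are pairwise coprime; by CRT there is a unique solution modulo M = 13 · 7 · 3 = 273.
Solve pairwise, accumulating the modulus:
  Start with x ≡ 5 (mod 13).
  Combine with x ≡ 0 (mod 7): since gcd(13, 7) = 1, we get a unique residue mod 91.
    Write x = 5 + 13·t and substitute into x ≡ 0 (mod 7): 13·t ≡ 0 − 5 = -5 (mod 7).
    Reduce coefficients mod 7: 6·t ≡ 2 (mod 7).
    The inverse of 6 mod 7 is 6 (since 6·6 = 36 = 5·7 + 1), so t ≡ 6·2 = 12 ≡ 5 (mod 7).
    Then x = 5 + 13·5 = 70, valid modulo lcm(13, 7) = 91: x ≡ 70 (mod 91).
  Combine with x ≡ 1 (mod 3): since gcd(91, 3) = 1, we get a unique residue mod 273.
    Write x = 70 + 91·t and substitute into x ≡ 1 (mod 3): 91·t ≡ 1 − 70 = -69 (mod 3).
    Reduce coefficients mod 3: 1·t ≡ 0 (mod 3).
    So t ≡ 0 (mod 3).
    Then x = 70 + 91·0 = 70, valid modulo lcm(91, 3) = 273: x ≡ 70 (mod 273).
Verify: 70 mod 13 = 5 ✓, 70 mod 7 = 0 ✓, 70 mod 3 = 1 ✓.

x ≡ 70 (mod 273).


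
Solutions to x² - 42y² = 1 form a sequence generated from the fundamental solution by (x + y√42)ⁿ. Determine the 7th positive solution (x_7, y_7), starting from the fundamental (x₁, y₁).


Step 1: Find the fundamental solution (x₁, y₁) of x² - 42y² = 1.
  Expand √42 as a continued fraction. a₀ = ⌊√42⌋ = 6; iterate m_{k+1} = d_k·a_k − m_k, d_{k+1} = (42 − m_{k+1}²)/d_k, a_{k+1} = ⌊(a₀ + m_{k+1})/d_{k+1}⌋ (starting m₀ = 0, d₀ = 1), with convergents p_k = a_k·p_{k-1} + p_{k-2}, q_k = a_k·q_{k-1} + q_{k-2} (p₋₁ = 1, q₋₁ = 0):
  k = 0: a₀ = 6; p₀/q₀ = 6/1; p₀² − 42·q₀² = 36 − 42 = -6.
  k = 1: m = 6, d = 6, a = ⌊(6 + 6)/6⌋ = 2; p/q = (2·6 + 1)/(2·1 + 0) = 13/2; p² − 42·q² = 169 − 168 = 1.
  The first convergent with p² − 42·q² = 1 gives the fundamental solution (x₁, y₁) = (13, 2).
Step 2: Apply the recurrence (x_{n+1}, y_{n+1}) = (x₁x_n + 42y₁y_n, x₁y_n + y₁x_n) repeatedly.
  From (x_1, y_1) = (13, 2): x_2 = 13·13 + 42·2·2 = 337; y_2 = 13·2 + 2·13 = 52.
  From (x_2, y_2) = (337, 52): x_3 = 13·337 + 42·2·52 = 8749; y_3 = 13·52 + 2·337 = 1350.
  From (x_3, y_3) = (8749, 1350): x_4 = 13·8749 + 42·2·1350 = 227137; y_4 = 13·1350 + 2·8749 = 35048.
  From (x_4, y_4) = (227137, 35048): x_5 = 13·227137 + 42·2·35048 = 5896813; y_5 = 13·35048 + 2·227137 = 909898.
  From (x_5, y_5) = (5896813, 909898): x_6 = 13·5896813 + 42·2·909898 = 153090001; y_6 = 13·909898 + 2·5896813 = 23622300.
  From (x_6, y_6) = (153090001, 23622300): x_7 = 13·153090001 + 42·2·23622300 = 3974443213; y_7 = 13·23622300 + 2·153090001 = 613269902.
Step 3: Verify x_7² - 42·y_7² = 15796198853361763369 - 15796198853361763368 = 1 (should be 1). ✓

(x_1, y_1) = (13, 2); (x_7, y_7) = (3974443213, 613269902).
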